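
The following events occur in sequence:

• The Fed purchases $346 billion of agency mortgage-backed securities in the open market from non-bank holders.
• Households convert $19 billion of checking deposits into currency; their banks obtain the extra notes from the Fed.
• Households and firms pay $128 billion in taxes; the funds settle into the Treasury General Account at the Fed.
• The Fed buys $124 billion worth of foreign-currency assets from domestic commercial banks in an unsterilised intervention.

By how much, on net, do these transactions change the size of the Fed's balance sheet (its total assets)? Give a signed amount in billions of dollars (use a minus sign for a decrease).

Fed balance sheet:
  Assets:      Securities +$346B, Foreign assets +$124B
  Liabilities: Bank reserves +$323B, Currency in circulation +$19B, Government deposits +$128B
Commercial banking system:
  Assets:      Reserves at CB +$323B, Foreign assets −$124B
  Liabilities: Checkable deposits +$199B
Change in total Fed assets = +$470 billion.

+$470 billion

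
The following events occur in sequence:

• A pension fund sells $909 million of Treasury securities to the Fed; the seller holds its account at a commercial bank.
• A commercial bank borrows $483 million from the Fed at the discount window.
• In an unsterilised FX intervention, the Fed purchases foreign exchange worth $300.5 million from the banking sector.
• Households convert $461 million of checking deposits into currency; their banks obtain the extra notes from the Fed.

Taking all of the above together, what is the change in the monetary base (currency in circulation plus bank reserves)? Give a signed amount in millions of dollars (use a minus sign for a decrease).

+$1692.5 million

Fed balance sheet:
  Assets:      Securities +$909M, Loans to banks +$483M, Foreign assets +$300.5M
  Liabilities: Bank reserves +$1231.5M, Currency in circulation +$461M
Monetary base = currency + reserves: +$461M + (+$1231.5M) = +$1692.5 million.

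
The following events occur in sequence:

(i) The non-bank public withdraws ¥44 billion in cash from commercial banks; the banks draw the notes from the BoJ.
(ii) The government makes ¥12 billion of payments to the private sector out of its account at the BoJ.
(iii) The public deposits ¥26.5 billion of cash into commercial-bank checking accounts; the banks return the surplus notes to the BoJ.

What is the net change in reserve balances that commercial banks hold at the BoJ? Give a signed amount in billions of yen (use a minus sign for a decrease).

-¥5.5 billion

BoJ balance sheet:
  Assets:      no change
  Liabilities: Bank reserves −¥5.5B, Currency in circulation +¥17.5B, Government deposits −¥12B
So the change in reserve balances that commercial banks hold at the BoJ is -¥5.5 billion.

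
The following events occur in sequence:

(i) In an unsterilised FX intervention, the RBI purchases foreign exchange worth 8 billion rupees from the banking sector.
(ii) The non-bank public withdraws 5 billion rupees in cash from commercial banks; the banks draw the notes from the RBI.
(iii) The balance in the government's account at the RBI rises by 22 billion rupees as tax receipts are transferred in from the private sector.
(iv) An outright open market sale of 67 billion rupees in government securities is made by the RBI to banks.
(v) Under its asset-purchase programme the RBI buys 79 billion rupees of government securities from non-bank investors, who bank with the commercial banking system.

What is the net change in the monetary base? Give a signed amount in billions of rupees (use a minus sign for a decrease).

FX purchase 8 billion rupees: RBI balance sheet expands → +8B.
Currency withdrawal 5 billion rupees: just a shift between currency and reserves — both are base money → 0.
Government account inflow 22 billion rupees: reserves shift to a non-base liability → −22B.
OMO sale (to banks) 67 billion rupees: RBI balance sheet contracts → −67B.
Asset purchase (from non-banks) 79 billion rupees: RBI balance sheet expands → +79B.
Net: 8 + 0 − 22 − 67 + 79 = -2 billion.

-2 billion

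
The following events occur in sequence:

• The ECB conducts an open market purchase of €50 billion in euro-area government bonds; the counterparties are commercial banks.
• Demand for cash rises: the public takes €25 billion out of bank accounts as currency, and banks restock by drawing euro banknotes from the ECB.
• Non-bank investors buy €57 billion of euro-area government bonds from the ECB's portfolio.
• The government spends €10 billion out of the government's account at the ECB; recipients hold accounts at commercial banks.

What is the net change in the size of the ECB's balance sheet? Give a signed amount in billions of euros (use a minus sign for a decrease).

-€7 billion

ECB balance sheet:
  Assets:      Securities −€7B
  Liabilities: Bank reserves −€22B, Currency in circulation +€25B, Government deposits −€10B
Change in total ECB assets = -€7 billion.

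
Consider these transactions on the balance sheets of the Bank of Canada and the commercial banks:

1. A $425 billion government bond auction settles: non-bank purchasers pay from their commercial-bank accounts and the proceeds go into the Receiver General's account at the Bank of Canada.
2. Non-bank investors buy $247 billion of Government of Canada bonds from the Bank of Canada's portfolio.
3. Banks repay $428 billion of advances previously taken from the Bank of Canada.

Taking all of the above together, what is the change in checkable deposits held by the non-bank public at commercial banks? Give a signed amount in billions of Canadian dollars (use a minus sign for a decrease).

-$672 billion

Bank of Canada balance sheet:
  Assets:      Securities −$247B, Loans to banks −$428B
  Liabilities: Bank reserves −$1100B, Government deposits +$425B
Commercial banking system:
  Assets:      Reserves at CB −$1100B
  Liabilities: Checkable deposits −$672B, Borrowings from CB −$428B
So the change in checkable deposits held by the non-bank public at commercial banks is -$672 billion.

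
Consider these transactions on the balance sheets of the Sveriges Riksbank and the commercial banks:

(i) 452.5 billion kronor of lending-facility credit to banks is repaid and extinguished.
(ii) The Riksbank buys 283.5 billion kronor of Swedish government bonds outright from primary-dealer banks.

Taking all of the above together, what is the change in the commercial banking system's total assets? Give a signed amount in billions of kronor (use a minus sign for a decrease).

Riksbank balance sheet:
  Assets:      Securities +283.5B, Loans to banks −452.5B
  Liabilities: Bank reserves −169B
Commercial banking system:
  Assets:      Reserves at CB −169B, Securities −283.5B
  Liabilities: Borrowings from CB −452.5B
Change in total bank assets = -452.5 billion.

-452.5 billion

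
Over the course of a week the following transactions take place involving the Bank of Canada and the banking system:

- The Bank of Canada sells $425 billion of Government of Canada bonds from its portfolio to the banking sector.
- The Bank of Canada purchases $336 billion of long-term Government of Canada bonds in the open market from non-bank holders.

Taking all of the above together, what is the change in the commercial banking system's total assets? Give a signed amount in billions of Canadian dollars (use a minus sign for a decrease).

+$336 billion

Bank of Canada balance sheet:
  Assets:      Securities −$89B
  Liabilities: Bank reserves −$89B
Commercial banking system:
  Assets:      Reserves at CB −$89B, Securities +$425B
  Liabilities: Checkable deposits +$336B
Change in total bank assets = +$336 billion.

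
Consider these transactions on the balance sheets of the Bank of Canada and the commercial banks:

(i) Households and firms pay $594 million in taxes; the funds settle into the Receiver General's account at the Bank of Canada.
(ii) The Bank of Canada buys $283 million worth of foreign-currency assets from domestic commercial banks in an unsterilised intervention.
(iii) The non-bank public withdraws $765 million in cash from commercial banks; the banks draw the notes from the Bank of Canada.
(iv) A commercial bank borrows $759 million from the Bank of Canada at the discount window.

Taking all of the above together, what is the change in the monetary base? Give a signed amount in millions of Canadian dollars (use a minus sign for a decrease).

Bank of Canada balance sheet:
  Assets:      Loans to banks +$759M, Foreign assets +$283M
  Liabilities: Bank reserves −$317M, Currency in circulation +$765M, Government deposits +$594M
Monetary base = currency + reserves: +$765M + (−$317M) = +$448 million.

+$448 million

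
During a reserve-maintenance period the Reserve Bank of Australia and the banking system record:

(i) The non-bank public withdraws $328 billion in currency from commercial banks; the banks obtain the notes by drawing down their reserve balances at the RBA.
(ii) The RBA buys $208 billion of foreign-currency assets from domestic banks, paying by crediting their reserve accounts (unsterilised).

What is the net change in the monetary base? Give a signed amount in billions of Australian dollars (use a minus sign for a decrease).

RBA balance sheet:
  Assets:      Foreign assets +$208B
  Liabilities: Bank reserves −$120B, Currency in circulation +$328B
Monetary base = currency + reserves: +$328B + (−$120B) = +$208 billion.

+$208 billion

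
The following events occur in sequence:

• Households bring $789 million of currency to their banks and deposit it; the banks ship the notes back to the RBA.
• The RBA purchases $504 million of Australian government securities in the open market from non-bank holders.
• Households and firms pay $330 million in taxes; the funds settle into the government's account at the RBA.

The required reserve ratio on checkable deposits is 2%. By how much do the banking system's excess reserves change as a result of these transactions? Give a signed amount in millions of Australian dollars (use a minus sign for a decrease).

+$943.74 million

Currency deposit $789 million: reserves +$789M, deposits +$789M.
Asset purchase (from non-banks) $504 million: reserves +$504M, deposits +$504M.
Government account inflow $330 million: reserves −$330M, deposits −$330M.
Totals: Δreserves = +$963M, Δdeposits = +$963M.
Δrequired reserves = 2% × +$963M = +$19.26M.
Δexcess reserves = Δreserves − Δrequired = +$963M − (+$19.26M) = +$943.74 million.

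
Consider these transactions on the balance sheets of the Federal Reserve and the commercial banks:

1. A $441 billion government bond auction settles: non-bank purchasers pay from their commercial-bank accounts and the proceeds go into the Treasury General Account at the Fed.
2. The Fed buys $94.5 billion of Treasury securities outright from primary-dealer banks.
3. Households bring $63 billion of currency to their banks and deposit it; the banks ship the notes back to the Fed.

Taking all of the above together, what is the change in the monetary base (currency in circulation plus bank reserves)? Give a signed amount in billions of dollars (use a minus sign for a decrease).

-$346.5 billion

Government account inflow $441 billion: reserves shift to a non-base liability → −$441B.
OMO purchase (from banks) $94.5 billion: Fed balance sheet expands → +$94.5B.
Currency deposit $63 billion: just a shift between currency and reserves — both are base money → 0.
Net: −441 + 94.5 + 0 = -$346.5 billion.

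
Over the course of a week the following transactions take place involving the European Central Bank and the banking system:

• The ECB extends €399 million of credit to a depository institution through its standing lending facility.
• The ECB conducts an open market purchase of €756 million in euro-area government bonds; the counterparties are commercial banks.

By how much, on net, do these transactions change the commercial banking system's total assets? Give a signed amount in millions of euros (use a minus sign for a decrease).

+€399 million

ECB balance sheet:
  Assets:      Securities +€756M, Loans to banks +€399M
  Liabilities: Bank reserves +€1155M
Commercial banking system:
  Assets:      Reserves at CB +€1155M, Securities −€756M
  Liabilities: Borrowings from CB +€399M
Change in total bank assets = +€399 million.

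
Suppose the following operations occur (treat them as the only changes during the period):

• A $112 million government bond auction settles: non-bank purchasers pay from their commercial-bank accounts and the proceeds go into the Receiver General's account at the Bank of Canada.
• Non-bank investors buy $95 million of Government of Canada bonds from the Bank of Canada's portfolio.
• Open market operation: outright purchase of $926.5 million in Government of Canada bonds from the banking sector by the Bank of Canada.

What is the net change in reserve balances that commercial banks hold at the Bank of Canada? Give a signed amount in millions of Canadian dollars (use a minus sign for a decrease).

+$719.5 million

Bank of Canada balance sheet:
  Assets:      Securities +$831.5M
  Liabilities: Bank reserves +$719.5M, Government deposits +$112M
Commercial banking system:
  Assets:      Reserves at CB +$719.5M, Securities −$926.5M
  Liabilities: Checkable deposits −$207M
So the change in reserve balances that commercial banks hold at the Bank of Canada is +$719.5 million.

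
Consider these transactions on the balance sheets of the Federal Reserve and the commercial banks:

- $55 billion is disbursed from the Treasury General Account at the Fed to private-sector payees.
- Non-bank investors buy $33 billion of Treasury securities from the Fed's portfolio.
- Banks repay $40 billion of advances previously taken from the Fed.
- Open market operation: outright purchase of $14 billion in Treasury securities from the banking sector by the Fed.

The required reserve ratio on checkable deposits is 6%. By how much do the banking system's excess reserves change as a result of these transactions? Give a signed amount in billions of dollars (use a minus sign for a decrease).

Government spending $55 billion: reserves +$55B, deposits +$55B.
Asset sale (to non-banks) $33 billion: reserves −$33B, deposits −$33B.
Discount-window repayment $40 billion: reserves −$40B, deposits 0.
OMO purchase (from banks) $14 billion: reserves +$14B, deposits 0.
Totals: Δreserves = −$4B, Δdeposits = +$22B.
Δrequired reserves = 6% × +$22B = +$1.32B.
Δexcess reserves = Δreserves − Δrequired = −$4B − (+$1.32B) = -$5.32 billion.

-$5.32 billion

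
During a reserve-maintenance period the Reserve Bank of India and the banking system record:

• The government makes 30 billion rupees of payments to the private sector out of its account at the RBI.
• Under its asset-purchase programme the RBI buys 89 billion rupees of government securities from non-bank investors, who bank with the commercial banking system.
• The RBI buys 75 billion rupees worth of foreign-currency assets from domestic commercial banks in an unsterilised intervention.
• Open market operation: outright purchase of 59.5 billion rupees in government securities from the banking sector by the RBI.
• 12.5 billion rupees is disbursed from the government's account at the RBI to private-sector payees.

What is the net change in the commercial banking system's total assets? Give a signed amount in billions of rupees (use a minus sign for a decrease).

+131.5 billion

Government spending 30 billion rupees: bank balance sheets expand → +30B.
Asset purchase (from non-banks) 89 billion rupees: bank balance sheets expand → +89B.
FX purchase 75 billion rupees: just an asset swap on bank balance sheets → 0.
OMO purchase (from banks) 59.5 billion rupees: just an asset swap on bank balance sheets → 0.
Government spending 12.5 billion rupees: bank balance sheets expand → +12.5B.
Net: 30 + 89 + 0 + 0 + 12.5 = +131.5 billion.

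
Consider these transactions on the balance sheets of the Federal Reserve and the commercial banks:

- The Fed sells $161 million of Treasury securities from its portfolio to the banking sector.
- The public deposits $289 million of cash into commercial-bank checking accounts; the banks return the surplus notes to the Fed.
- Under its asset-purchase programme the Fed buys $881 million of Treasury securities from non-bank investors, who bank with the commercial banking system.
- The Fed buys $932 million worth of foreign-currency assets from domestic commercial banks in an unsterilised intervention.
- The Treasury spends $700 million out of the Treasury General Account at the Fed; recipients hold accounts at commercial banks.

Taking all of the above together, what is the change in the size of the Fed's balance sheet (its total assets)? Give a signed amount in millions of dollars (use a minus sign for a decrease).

+$1652 million

OMO sale (to banks) $161 million: a Fed asset is shed → −$161M.
Currency deposit $289 million: only the composition of liabilities changes → 0.
Asset purchase (from non-banks) $881 million: a Fed asset is acquired → +$881M.
FX purchase $932 million: a Fed asset is acquired → +$932M.
Government spending $700 million: only the composition of liabilities changes → 0.
Net: −161 + 0 + 881 + 932 + 0 = +$1652 million.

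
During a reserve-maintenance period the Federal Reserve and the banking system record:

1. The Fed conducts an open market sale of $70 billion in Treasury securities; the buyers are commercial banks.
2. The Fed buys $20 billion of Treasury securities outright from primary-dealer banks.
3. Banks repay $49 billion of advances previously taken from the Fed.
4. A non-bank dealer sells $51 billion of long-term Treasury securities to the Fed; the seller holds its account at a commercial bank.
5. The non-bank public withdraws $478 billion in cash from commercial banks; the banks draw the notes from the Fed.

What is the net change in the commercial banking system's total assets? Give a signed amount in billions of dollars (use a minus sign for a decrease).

OMO sale (to banks) $70 billion: just an asset swap on bank balance sheets → 0.
OMO purchase (from banks) $20 billion: just an asset swap on bank balance sheets → 0.
Discount-window repayment $49 billion: bank balance sheets shrink → −$49B.
Asset purchase (from non-banks) $51 billion: bank balance sheets expand → +$51B.
Currency withdrawal $478 billion: bank balance sheets shrink → −$478B.
Net: 0 + 0 − 49 + 51 − 478 = -$476 billion.

-$476 billion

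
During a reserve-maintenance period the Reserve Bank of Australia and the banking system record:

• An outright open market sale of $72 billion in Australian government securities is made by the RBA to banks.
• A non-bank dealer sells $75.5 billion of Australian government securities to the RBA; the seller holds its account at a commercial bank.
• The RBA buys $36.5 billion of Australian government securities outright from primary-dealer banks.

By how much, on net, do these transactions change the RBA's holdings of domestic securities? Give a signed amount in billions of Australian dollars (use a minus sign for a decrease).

OMO sale (to banks) $72 billion: securities removed from the RBA's portfolio → −$72B.
Asset purchase (from non-banks) $75.5 billion: securities added to the RBA's portfolio → +$75.5B.
OMO purchase (from banks) $36.5 billion: securities added to the RBA's portfolio → +$36.5B.
Net: −72 + 75.5 + 36.5 = +$40 billion.

+$40 billion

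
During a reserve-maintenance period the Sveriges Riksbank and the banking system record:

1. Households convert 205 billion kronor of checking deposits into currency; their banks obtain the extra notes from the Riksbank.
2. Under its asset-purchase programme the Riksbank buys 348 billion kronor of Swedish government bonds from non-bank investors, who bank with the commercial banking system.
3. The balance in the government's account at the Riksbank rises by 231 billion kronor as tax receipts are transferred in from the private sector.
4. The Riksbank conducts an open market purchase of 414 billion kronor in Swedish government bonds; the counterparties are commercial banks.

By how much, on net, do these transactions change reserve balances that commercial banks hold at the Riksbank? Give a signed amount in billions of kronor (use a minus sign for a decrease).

Riksbank balance sheet:
  Assets:      Securities +762B
  Liabilities: Bank reserves +326B, Currency in circulation +205B, Government deposits +231B
Commercial banking system:
  Assets:      Reserves at CB +326B, Securities −414B
  Liabilities: Checkable deposits −88B
So the change in reserve balances that commercial banks hold at the Riksbank is +326 billion.

+326 billion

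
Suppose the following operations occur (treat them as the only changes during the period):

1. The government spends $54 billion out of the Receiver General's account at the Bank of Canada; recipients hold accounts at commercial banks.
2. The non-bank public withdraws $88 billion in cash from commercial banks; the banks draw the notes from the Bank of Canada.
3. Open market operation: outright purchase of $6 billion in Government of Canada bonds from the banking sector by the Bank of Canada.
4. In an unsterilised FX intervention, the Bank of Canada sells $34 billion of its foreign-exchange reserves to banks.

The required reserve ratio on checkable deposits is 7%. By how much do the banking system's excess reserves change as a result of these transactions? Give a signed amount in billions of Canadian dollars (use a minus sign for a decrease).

Government spending $54 billion: reserves +$54B, deposits +$54B.
Currency withdrawal $88 billion: reserves −$88B, deposits −$88B.
OMO purchase (from banks) $6 billion: reserves +$6B, deposits 0.
FX sale $34 billion: reserves −$34B, deposits 0.
Totals: Δreserves = −$62B, Δdeposits = −$34B.
Δrequired reserves = 7% × −$34B = −$2.38B.
Δexcess reserves = Δreserves − Δrequired = −$62B − (−$2.38B) = -$59.62 billion.

-$59.62 billion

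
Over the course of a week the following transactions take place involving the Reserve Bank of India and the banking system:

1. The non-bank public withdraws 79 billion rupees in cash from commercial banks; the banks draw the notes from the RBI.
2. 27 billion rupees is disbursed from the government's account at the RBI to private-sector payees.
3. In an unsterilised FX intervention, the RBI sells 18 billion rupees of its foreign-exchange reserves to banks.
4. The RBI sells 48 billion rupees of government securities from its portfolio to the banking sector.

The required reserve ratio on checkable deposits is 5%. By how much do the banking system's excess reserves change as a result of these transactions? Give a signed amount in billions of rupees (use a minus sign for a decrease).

Currency withdrawal 79 billion rupees: reserves −79B, deposits −79B.
Government spending 27 billion rupees: reserves +27B, deposits +27B.
FX sale 18 billion rupees: reserves −18B, deposits 0.
OMO sale (to banks) 48 billion rupees: reserves −48B, deposits 0.
Totals: Δreserves = −118B, Δdeposits = −52B.
Δrequired reserves = 5% × −52B = −2.6B.
Δexcess reserves = Δreserves − Δrequired = −118B − (−2.6B) = -115.4 billion.

-115.4 billion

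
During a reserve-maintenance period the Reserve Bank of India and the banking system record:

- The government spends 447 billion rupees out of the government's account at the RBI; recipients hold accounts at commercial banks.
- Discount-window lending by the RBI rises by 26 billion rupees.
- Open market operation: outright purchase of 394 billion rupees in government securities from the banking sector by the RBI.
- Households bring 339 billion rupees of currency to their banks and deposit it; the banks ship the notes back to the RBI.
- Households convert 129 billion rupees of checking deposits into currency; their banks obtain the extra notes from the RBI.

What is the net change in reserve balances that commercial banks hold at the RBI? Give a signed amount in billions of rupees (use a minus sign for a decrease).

+1077 billion

Government spending 447 billion rupees: government payments flow into bank reserve accounts → +447B.
Discount-window loan 26 billion rupees: the loan is credited to the bank's reserve account → +26B.
OMO purchase (from banks) 394 billion rupees: the RBI pays by crediting reserve accounts → +394B.
Currency deposit 339 billion rupees: returned notes are swapped for reserve credit → +339B.
Currency withdrawal 129 billion rupees: banks swap reserves for currency → −129B.
Net: 447 + 26 + 394 + 339 − 129 = +1077 billion.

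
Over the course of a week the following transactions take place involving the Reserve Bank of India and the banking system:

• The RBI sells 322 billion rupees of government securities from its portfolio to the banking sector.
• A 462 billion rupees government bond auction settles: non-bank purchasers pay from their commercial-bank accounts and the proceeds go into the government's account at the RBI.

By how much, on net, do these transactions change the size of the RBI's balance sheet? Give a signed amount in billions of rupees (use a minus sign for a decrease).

OMO sale (to banks) 322 billion rupees: an RBI asset is shed → −322B.
Government account inflow 462 billion rupees: only the composition of liabilities changes → 0.
Net: −322 + 0 = -322 billion.

-322 billion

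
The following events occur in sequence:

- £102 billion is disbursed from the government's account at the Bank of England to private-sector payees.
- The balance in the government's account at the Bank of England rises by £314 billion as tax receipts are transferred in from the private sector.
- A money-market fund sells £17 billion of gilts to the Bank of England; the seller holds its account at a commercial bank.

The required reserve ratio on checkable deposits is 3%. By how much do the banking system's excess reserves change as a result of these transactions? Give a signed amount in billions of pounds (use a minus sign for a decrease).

-£189.15 billion

Government spending £102 billion: reserves +£102B, deposits +£102B.
Government account inflow £314 billion: reserves −£314B, deposits −£314B.
Asset purchase (from non-banks) £17 billion: reserves +£17B, deposits +£17B.
Totals: Δreserves = −£195B, Δdeposits = −£195B.
Δrequired reserves = 3% × −£195B = −£5.85B.
Δexcess reserves = Δreserves − Δrequired = −£195B − (−£5.85B) = -£189.15 billion.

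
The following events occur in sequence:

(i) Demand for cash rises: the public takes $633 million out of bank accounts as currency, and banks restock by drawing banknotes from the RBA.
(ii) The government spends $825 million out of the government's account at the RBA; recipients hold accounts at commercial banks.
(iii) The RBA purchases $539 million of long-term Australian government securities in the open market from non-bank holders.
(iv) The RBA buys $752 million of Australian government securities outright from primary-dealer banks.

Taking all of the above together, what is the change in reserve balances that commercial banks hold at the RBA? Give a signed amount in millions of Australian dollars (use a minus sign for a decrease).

Currency withdrawal $633 million: banks swap reserves for currency → −$633M.
Government spending $825 million: government payments flow into bank reserve accounts → +$825M.
Asset purchase (from non-banks) $539 million: the RBA pays by crediting reserve accounts → +$539M.
OMO purchase (from banks) $752 million: the RBA pays by crediting reserve accounts → +$752M.
Net: −633 + 825 + 539 + 752 = +$1483 million.

+$1483 million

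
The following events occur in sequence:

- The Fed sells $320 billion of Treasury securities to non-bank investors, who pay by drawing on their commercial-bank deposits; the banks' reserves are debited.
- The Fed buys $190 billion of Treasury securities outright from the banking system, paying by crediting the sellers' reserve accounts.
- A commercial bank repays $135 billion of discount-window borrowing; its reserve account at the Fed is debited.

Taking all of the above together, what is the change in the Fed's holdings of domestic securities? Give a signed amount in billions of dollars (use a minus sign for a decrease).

Asset sale (to non-banks) $320 billion: securities removed from the Fed's portfolio → −$320B.
OMO purchase (from banks) $190 billion: securities added to the Fed's portfolio → +$190B.
Discount-window repayment $135 billion: the Fed's securities portfolio is untouched → 0.
Net: −320 + 190 + 0 = -$130 billion.

-$130 billion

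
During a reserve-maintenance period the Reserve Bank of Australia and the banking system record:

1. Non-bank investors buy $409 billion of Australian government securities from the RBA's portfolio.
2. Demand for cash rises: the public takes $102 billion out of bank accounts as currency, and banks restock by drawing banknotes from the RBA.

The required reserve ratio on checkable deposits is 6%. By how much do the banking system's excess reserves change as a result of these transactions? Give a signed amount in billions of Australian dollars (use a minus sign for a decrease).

-$480.34 billion

Asset sale (to non-banks) $409 billion: reserves −$409B, deposits −$409B.
Currency withdrawal $102 billion: reserves −$102B, deposits −$102B.
Totals: Δreserves = −$511B, Δdeposits = −$511B.
Δrequired reserves = 6% × −$511B = −$30.66B.
Δexcess reserves = Δreserves − Δrequired = −$511B − (−$30.66B) = -$480.34 billion.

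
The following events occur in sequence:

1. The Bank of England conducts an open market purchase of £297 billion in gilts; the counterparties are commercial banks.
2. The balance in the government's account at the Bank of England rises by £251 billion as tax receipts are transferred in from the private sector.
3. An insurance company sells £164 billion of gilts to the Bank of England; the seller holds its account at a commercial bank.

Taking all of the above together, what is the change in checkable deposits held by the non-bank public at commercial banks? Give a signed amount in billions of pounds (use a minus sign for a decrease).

OMO purchase (from banks) £297 billion: the counterparty is a bank, so public deposits are unchanged → 0.
Government account inflow £251 billion: non-bank counterparties' bank balances fall → −£251B.
Asset purchase (from non-banks) £164 billion: non-bank counterparties' bank balances rise → +£164B.
Net: 0 − 251 + 164 = -£87 billion.

-£87 billion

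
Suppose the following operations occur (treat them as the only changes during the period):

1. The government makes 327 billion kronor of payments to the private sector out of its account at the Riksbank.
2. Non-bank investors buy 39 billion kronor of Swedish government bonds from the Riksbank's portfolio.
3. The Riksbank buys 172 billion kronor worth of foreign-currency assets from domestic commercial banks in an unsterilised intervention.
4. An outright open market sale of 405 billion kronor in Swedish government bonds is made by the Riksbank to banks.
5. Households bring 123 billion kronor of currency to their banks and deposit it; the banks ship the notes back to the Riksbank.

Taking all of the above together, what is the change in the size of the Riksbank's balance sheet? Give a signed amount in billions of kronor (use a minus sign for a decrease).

-272 billion

Riksbank balance sheet:
  Assets:      Securities −444B, Foreign assets +172B
  Liabilities: Bank reserves +178B, Currency in circulation −123B, Government deposits −327B
Commercial banking system:
  Assets:      Reserves at CB +178B, Securities +405B, Foreign assets −172B
  Liabilities: Checkable deposits +411B
Change in total Riksbank assets = -272 billion.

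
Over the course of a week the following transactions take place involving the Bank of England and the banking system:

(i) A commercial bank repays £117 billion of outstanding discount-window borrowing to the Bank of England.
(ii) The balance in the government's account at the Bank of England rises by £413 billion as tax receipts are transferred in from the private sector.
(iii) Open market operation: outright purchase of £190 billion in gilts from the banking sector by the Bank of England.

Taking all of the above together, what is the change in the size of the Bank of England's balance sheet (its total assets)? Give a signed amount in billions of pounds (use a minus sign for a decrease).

+£73 billion

Bank of England balance sheet:
  Assets:      Securities +£190B, Loans to banks −£117B
  Liabilities: Bank reserves −£340B, Government deposits +£413B
Change in total Bank of England assets = +£73 billion.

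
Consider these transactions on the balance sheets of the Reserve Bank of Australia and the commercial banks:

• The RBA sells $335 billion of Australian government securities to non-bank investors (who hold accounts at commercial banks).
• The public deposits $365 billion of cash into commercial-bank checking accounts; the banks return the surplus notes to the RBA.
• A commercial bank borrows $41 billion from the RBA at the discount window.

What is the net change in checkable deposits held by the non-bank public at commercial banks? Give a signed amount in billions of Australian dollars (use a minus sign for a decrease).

RBA balance sheet:
  Assets:      Securities −$335B, Loans to banks +$41B
  Liabilities: Bank reserves +$71B, Currency in circulation −$365B
Commercial banking system:
  Assets:      Reserves at CB +$71B
  Liabilities: Checkable deposits +$30B, Borrowings from CB +$41B
So the change in checkable deposits held by the non-bank public at commercial banks is +$30 billion.

+$30 billion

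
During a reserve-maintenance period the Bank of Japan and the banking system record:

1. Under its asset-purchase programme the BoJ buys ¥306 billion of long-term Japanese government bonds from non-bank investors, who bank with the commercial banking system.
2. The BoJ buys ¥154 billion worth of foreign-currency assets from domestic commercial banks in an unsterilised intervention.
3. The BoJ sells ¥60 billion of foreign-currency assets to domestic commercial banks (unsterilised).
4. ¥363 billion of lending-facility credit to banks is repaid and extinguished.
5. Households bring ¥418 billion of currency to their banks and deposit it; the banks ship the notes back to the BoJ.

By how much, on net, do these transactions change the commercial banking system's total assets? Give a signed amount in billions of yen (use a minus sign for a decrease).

+¥361 billion

Asset purchase (from non-banks) ¥306 billion: bank balance sheets expand → +¥306B.
FX purchase ¥154 billion: just an asset swap on bank balance sheets → 0.
FX sale ¥60 billion: just an asset swap on bank balance sheets → 0.
Discount-window repayment ¥363 billion: bank balance sheets shrink → −¥363B.
Currency deposit ¥418 billion: bank balance sheets expand → +¥418B.
Net: 306 + 0 + 0 − 363 + 418 = +¥361 billion.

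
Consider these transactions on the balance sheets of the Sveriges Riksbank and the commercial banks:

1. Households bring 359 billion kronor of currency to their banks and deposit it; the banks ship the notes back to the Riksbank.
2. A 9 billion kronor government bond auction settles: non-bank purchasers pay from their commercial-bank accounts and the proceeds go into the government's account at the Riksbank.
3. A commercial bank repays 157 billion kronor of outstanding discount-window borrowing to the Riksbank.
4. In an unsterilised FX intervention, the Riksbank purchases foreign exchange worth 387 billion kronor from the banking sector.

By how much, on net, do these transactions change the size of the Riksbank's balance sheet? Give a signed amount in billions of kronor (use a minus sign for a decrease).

Currency deposit 359 billion kronor: only the composition of liabilities changes → 0.
Government account inflow 9 billion kronor: only the composition of liabilities changes → 0.
Discount-window repayment 157 billion kronor: a Riksbank asset is shed → −157B.
FX purchase 387 billion kronor: a Riksbank asset is acquired → +387B.
Net: 0 + 0 − 157 + 387 = +230 billion.

+230 billion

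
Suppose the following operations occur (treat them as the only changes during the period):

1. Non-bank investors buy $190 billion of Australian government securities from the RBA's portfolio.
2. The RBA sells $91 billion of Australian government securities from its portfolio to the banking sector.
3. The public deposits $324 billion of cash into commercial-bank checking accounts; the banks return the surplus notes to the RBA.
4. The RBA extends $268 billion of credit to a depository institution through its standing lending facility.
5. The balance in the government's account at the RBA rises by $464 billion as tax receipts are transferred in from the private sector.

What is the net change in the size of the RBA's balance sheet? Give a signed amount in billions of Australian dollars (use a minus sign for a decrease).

Asset sale (to non-banks) $190 billion: an RBA asset is shed → −$190B.
OMO sale (to banks) $91 billion: an RBA asset is shed → −$91B.
Currency deposit $324 billion: only the composition of liabilities changes → 0.
Discount-window loan $268 billion: an RBA asset is acquired → +$268B.
Government account inflow $464 billion: only the composition of liabilities changes → 0.
Net: −190 − 91 + 0 + 268 + 0 = -$13 billion.

-$13 billion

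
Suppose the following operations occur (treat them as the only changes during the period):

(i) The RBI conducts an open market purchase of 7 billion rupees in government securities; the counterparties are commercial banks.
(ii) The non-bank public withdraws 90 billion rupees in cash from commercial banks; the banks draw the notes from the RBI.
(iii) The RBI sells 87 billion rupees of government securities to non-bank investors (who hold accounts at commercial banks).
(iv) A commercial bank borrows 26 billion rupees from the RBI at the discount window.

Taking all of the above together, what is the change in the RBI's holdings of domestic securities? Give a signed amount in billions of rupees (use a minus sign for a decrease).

-80 billion

OMO purchase (from banks) 7 billion rupees: securities added to the RBI's portfolio → +7B.
Currency withdrawal 90 billion rupees: the RBI's securities portfolio is untouched → 0.
Asset sale (to non-banks) 87 billion rupees: securities removed from the RBI's portfolio → −87B.
Discount-window loan 26 billion rupees: the RBI's securities portfolio is untouched → 0.
Net: 7 + 0 − 87 + 0 = -80 billion.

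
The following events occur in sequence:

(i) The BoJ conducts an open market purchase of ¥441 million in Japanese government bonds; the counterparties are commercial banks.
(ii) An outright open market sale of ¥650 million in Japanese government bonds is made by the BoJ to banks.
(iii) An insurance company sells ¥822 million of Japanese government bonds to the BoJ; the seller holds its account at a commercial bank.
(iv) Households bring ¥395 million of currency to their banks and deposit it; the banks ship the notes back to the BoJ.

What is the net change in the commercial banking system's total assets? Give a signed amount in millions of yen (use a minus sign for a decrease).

+¥1217 million

BoJ balance sheet:
  Assets:      Securities +¥613M
  Liabilities: Bank reserves +¥1008M, Currency in circulation −¥395M
Commercial banking system:
  Assets:      Reserves at CB +¥1008M, Securities +¥209M
  Liabilities: Checkable deposits +¥1217M
Change in total bank assets = +¥1217 million.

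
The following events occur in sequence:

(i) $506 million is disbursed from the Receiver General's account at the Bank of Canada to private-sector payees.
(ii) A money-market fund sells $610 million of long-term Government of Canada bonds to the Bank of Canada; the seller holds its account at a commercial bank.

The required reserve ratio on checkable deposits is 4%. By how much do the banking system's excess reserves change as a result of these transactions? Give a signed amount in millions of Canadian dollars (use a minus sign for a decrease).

+$1071.36 million

Government spending $506 million: reserves +$506M, deposits +$506M.
Asset purchase (from non-banks) $610 million: reserves +$610M, deposits +$610M.
Totals: Δreserves = +$1116M, Δdeposits = +$1116M.
Δrequired reserves = 4% × +$1116M = +$44.64M.
Δexcess reserves = Δreserves − Δrequired = +$1116M − (+$44.64M) = +$1071.36 million.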